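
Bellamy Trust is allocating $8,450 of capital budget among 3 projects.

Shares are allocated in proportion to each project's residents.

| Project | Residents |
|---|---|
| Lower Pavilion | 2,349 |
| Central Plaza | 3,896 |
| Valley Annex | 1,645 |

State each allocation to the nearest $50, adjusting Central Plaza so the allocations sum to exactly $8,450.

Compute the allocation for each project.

Lower Pavilion: $2,500 | Central Plaza: $4,200 | Valley Annex: $1,750

Residents total: 7,890.
Unrounded shares: Lower Pavilion 2,349/7,890 × $8,450 = 2,515.72; Central Plaza 3,896/7,890 × $8,450 = 4,172.52; Valley Annex 1,645/7,890 × $8,450 = 1,761.76.
At nearest $50: Lower Pavilion $2,500; Central Plaza $4,150; Valley Annex $1,750. Sum = $8,400.
Difference $8,450 − $8,400 = +$50 applied to Central Plaza: Central Plaza becomes $4,200.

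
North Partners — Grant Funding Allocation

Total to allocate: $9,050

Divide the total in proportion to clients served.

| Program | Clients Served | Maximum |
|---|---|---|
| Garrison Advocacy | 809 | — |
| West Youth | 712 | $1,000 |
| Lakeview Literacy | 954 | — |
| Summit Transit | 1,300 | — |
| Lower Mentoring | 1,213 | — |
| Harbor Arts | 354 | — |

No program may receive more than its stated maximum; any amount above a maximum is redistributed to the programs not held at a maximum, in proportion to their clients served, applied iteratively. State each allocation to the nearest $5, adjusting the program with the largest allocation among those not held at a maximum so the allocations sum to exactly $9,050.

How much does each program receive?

Combined clients served = 5,342.
Proportional shares (ignoring caps): Garrison Advocacy 1,370.54; West Youth 1,206.21; Lakeview Literacy 1,616.19; Summit Transit 2,202.36; Lower Mentoring 2,054.97; Harbor Arts 599.72.
Capped: West Youth ($1,000); residual $8,050 reallocated over remaining clients served 4,630.
Redistributed shares: Garrison Advocacy 1,406.58 → $1,405; Lakeview Literacy 1,658.68 → $1,660; Summit Transit 2,260.26 → $2,260; Lower Mentoring 2,109.00 → $2,110; Harbor Arts 615.49 → $615.

Garrison Advocacy: $1,405 | West Youth: $1,000 | Lakeview Literacy: $1,660 | Summit Transit: $2,260 | Lower Mentoring: $2,110 | Harbor Arts: $615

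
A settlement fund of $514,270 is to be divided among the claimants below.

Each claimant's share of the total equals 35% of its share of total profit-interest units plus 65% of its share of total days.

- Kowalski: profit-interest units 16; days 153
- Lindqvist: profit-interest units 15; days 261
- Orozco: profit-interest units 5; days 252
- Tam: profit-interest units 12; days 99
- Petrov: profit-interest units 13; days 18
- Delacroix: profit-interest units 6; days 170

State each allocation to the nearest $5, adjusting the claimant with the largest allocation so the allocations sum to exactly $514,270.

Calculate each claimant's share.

Profit-interest units total 67; days total 953.
Composite weights (35% profit-interest units + 65% days): Kowalski 0.1879; Lindqvist 0.2564; Orozco 0.1980; Tam 0.1302; Petrov 0.0802; Delacroix 0.1473.
Pro-rata amounts: Kowalski 96,650.24; Lindqvist 131,845.97; Orozco 101,824.27; Tam 66,963.19; Petrov 41,238.01; Delacroix 75,748.33.
Rounded to nearest $5: Kowalski $96,650; Lindqvist $131,845; Orozco $101,825; Tam $66,965; Petrov $41,240; Delacroix $75,750. Sum = $514,275.
Difference $514,270 − $514,275 = −$5 applied to largest allocation (Lindqvist): Lindqvist becomes $131,840.

Kowalski: $96,650 · Lindqvist: $131,840 · Orozco: $101,825 · Tam: $66,965 · Petrov: $41,240 · Delacroix: $75,750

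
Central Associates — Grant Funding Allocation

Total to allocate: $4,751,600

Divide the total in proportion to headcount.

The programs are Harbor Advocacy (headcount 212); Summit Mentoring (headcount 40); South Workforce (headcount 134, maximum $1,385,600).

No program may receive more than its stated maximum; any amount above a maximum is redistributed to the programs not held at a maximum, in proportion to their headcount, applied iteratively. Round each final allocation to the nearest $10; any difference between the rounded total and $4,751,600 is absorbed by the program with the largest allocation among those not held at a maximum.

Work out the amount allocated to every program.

Total headcount = 386.
Proportional shares (ignoring caps): Harbor Advocacy 2,609,687.05; Summit Mentoring 492,393.78; South Workforce 1,649,519.17.
Held at cap: South Workforce ($1,385,600); balance $3,366,000 reallocated over remaining headcount 252.
Redistributed shares: Harbor Advocacy 2,831,714.29 → $2,831,710; Summit Mentoring 534,285.71 → $534,290.

Harbor Advocacy: $2,831,710 | Summit Mentoring: $534,290 | South Workforce: $1,385,600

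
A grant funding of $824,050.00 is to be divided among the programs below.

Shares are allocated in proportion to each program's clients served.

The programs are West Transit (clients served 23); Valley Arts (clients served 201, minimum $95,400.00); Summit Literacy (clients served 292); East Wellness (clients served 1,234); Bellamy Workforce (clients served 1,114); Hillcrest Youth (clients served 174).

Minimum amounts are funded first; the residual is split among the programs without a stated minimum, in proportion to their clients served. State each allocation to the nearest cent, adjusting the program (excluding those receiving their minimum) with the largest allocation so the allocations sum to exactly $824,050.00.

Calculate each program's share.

Minimums first: Valley Arts $95,400.00. Balance $728,650.00.
Balance split over remaining clients served 2,837: West Transit 5,907.2788 → $5,907.28; Summit Literacy 74,996.7571 → $74,996.76; East Wellness 316,938.3504 → $316,938.35; Bellamy Workforce 286,117.7652 → $286,117.77; Hillcrest Youth 44,689.8484 → $44,689.85.
Rounding difference −$0.01 applied to East Wellness → $316,938.34.

West Transit: $5,907.28 | Valley Arts: $95,400.00 | Summit Literacy: $74,996.76 | East Wellness: $316,938.34 | Bellamy Workforce: $286,117.77 | Hillcrest Youth: $44,689.85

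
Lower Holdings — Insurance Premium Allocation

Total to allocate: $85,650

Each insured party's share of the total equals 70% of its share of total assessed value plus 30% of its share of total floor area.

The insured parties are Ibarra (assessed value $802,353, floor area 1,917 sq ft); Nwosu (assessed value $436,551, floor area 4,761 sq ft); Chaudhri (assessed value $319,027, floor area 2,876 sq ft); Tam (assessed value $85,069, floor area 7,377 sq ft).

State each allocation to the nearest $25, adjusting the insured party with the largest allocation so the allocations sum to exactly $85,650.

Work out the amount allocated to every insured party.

Assessed value total 1,643,000; floor area total 16,931.
Blended shares (70% assessed value + 30% floor area): Ibarra 0.3758; Nwosu 0.2704; Chaudhri 0.1869; Tam 0.1670.
Raw shares: Ibarra 32,188.10; Nwosu 23,155.70; Chaudhri 16,006.37; Tam 14,299.83.
Rounded to nearest $25: Ibarra $32,200; Nwosu $23,150; Chaudhri $16,000; Tam $14,300. Sum = $85,650.
No rounding difference to absorb.

Ibarra: $32,200; Nwosu: $23,150; Chaudhri: $16,000; Tam: $14,300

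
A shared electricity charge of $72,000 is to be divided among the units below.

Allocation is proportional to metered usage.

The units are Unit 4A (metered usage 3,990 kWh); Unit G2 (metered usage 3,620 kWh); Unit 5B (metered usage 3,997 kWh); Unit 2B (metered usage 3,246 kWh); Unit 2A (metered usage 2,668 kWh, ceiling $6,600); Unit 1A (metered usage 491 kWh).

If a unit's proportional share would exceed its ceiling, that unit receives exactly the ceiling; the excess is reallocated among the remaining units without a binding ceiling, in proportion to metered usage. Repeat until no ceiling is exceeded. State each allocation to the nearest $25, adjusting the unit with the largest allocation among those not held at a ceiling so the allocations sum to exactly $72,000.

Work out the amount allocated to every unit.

Metered usage total: 18,012.
Proportional shares (ignoring caps): Unit 4A 15,949.37; Unit G2 14,470.35; Unit 5B 15,977.35; Unit 2B 12,975.35; Unit 2A 10,664.89; Unit 1A 1,962.69.
Cap binds for Unit 2A ($6,600); balance $65,400 reallocated over remaining metered usage 15,344.
Remaining shares: Unit 4A 17,006.39 → $17,000; Unit G2 15,429.35 → $15,425; Unit 5B 17,036.22 → $17,025; Unit 2B 13,835.27 → $13,825; Unit 1A 2,092.77 → $2,100.
Rounding difference +$25 applied to Unit 5B → $17,050.

Unit 4A: $17,000 · Unit G2: $15,425 · Unit 5B: $17,050 · Unit 2B: $13,825 · Unit 2A: $6,600 · Unit 1A: $2,100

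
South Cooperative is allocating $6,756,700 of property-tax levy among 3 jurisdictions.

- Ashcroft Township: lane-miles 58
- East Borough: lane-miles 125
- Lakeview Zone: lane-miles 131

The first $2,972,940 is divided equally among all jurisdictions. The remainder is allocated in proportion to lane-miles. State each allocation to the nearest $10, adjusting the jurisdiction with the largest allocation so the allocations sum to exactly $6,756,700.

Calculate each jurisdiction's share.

First tranche $2,972,940 split equally: $990,980 each.
Remainder $3,783,760 by lane-miles (total 314): Ashcroft Township 698,911.08 → $698,910; East Borough 1,506,273.89 → $1,506,270; Lakeview Zone 1,578,575.03 → $1,578,580.
Totals: Ashcroft Township $990,980 + $698,910 = $1,689,890; East Borough $990,980 + $1,506,270 = $2,497,250; Lakeview Zone $990,980 + $1,578,580 = $2,569,560.

Ashcroft Township: $1,689,890 | East Borough: $2,497,250 | Lakeview Zone: $2,569,560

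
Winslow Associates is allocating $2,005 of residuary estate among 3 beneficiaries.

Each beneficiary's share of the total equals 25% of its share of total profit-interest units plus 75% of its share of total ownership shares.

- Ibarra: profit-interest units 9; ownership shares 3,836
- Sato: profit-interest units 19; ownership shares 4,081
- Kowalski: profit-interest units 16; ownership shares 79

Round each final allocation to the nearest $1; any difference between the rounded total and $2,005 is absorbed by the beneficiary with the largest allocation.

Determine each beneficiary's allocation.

Ibarra: $824; Sato: $984; Kowalski: $197

Totals — profit-interest units 44, ownership shares 7,996.
Blended shares (25% profit-interest units + 75% ownership shares): Ibarra 0.4109; Sato 0.4907; Kowalski 0.0983.
Raw shares: Ibarra 823.94; Sato 983.93; Kowalski 197.13.
After rounding ($1): Ibarra $824; Sato $984; Kowalski $197. Sum = $2,005.
Rounded total matches; no reconciliation needed.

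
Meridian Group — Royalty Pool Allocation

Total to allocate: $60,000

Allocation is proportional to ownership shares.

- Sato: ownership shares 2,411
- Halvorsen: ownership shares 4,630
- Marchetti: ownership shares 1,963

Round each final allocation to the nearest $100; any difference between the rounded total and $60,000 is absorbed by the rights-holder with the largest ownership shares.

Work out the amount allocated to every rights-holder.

Ownership shares total: 9,004.
Proportional shares: Sato 2,411/9,004 × $60,000 = 16,066.19; Halvorsen 4,630/9,004 × $60,000 = 30,852.95; Marchetti 1,963/9,004 × $60,000 = 13,080.85.
At nearest $100: Sato $16,100; Halvorsen $30,900; Marchetti $13,100. Sum = $60,100.
Difference $60,000 − $60,100 = −$100 applied to largest ownership shares (Halvorsen): Halvorsen becomes $30,800.

Sato: $16,100; Halvorsen: $30,800; Marchetti: $13,100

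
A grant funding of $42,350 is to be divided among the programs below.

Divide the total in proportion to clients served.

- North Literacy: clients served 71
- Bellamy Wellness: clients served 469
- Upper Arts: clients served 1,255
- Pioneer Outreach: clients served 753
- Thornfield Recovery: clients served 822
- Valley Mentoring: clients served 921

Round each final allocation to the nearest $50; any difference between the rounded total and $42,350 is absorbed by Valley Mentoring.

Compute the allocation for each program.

Clients served total: 4,291.
Raw shares: North Literacy 71/4,291 × $42,350 = 700.73; Bellamy Wellness 469/4,291 × $42,350 = 4,628.79; Upper Arts 1,255/4,291 × $42,350 = 12,386.22; Pioneer Outreach 753/4,291 × $42,350 = 7,431.73; Thornfield Recovery 822/4,291 × $42,350 = 8,112.72; Valley Mentoring 921/4,291 × $42,350 = 9,089.80.
At nearest $50: North Literacy $700; Bellamy Wellness $4,650; Upper Arts $12,400; Pioneer Outreach $7,450; Thornfield Recovery $8,100; Valley Mentoring $9,100. Sum = $42,400.
Difference $42,350 − $42,400 = −$50 applied to Valley Mentoring: Valley Mentoring becomes $9,050.

North Literacy: $700; Bellamy Wellness: $4,650; Upper Arts: $12,400; Pioneer Outreach: $7,450; Thornfield Recovery: $8,100; Valley Mentoring: $9,050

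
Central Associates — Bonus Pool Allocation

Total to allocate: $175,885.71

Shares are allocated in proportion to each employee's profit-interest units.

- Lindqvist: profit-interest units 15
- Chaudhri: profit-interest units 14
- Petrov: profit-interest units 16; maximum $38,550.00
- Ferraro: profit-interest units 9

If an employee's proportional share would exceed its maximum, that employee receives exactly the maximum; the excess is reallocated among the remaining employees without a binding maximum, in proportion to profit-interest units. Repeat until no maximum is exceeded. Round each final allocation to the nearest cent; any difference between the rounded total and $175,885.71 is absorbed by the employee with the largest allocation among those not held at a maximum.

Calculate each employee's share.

Total profit-interest units = 54.
Proportional shares (ignoring caps): Lindqvist 48,857.1417; Chaudhri 45,599.9989; Petrov 52,114.2844; Ferraro 29,314.2850.
Held at cap: Petrov ($38,550.00); remaining pool $137,335.71 reallocated over remaining profit-interest units 38.
Redistributed shares: Lindqvist 54,211.4645 → $54,211.46; Chaudhri 50,597.3668 → $50,597.37; Ferraro 32,526.8787 → $32,526.88.

Lindqvist: $54,211.46 | Chaudhri: $50,597.37 | Petrov: $38,550.00 | Ferraro: $32,526.88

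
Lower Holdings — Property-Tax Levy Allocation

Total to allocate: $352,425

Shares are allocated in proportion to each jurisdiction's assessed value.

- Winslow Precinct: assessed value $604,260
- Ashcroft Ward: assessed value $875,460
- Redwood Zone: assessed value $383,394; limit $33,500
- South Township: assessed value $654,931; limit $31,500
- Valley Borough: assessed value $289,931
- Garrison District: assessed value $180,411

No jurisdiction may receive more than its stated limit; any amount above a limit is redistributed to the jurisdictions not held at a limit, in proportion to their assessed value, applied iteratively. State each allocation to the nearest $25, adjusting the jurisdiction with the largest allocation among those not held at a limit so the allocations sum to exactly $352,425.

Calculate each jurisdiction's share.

Total assessed value = 2,988,387.
Pro-rata shares before constraints: Winslow Precinct 71,261.30; Ashcroft Ward 103,244.32; Redwood Zone 45,214.23; South Township 77,237.00; Valley Borough 34,192.00; Garrison District 21,276.14.
Held at cap: Redwood Zone ($33,500), South Township ($31,500); remaining pool $287,425 reallocated over remaining assessed value 1,950,062.
Redistributed shares: Winslow Precinct 89,063.54 → $89,075; Ashcroft Ward 129,036.46 → $129,025; Valley Borough 42,733.73 → $42,725; Garrison District 26,591.27 → $26,600.

Winslow Precinct: $89,075 · Ashcroft Ward: $129,025 · Redwood Zone: $33,500 · South Township: $31,500 · Valley Borough: $42,725 · Garrison District: $26,600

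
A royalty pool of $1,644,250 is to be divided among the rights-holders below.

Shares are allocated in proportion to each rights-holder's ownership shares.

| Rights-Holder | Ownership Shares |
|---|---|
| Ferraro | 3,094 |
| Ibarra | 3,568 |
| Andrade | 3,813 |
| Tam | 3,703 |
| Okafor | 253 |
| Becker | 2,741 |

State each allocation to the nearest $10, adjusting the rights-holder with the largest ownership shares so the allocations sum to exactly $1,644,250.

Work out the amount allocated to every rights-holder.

Total ownership shares = 17,172.
Pro-rata amounts: Ferraro 3,094/17,172 × $1,644,250 = 296,256.09; Ibarra 3,568/17,172 × $1,644,250 = 341,642.44; Andrade 3,813/17,172 × $1,644,250 = 365,101.63; Tam 3,703/17,172 × $1,644,250 = 354,568.93; Okafor 253/17,172 × $1,644,250 = 24,225.21; Becker 2,741/17,172 × $1,644,250 = 262,455.70.
After rounding ($10): Ferraro $296,260; Ibarra $341,640; Andrade $365,100; Tam $354,570; Okafor $24,230; Becker $262,460. Sum = $1,644,260.
Difference $1,644,250 − $1,644,260 = −$10 applied to largest ownership shares (Andrade): Andrade becomes $365,090.

Ferraro: $296,260 · Ibarra: $341,640 · Andrade: $365,090 · Tam: $354,570 · Okafor: $24,230 · Becker: $262,460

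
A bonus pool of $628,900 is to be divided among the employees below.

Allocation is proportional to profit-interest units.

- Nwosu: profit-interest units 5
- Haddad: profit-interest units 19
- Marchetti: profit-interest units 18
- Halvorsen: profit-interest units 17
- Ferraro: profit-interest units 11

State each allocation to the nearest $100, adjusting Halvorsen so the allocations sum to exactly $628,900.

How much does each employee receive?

Combined profit-interest units = 70.
Proportional shares: Nwosu 5/70 × $628,900 = 44,921.43; Haddad 19/70 × $628,900 = 170,701.43; Marchetti 18/70 × $628,900 = 161,717.14; Halvorsen 17/70 × $628,900 = 152,732.86; Ferraro 11/70 × $628,900 = 98,827.14.
Rounded to nearest $100: Nwosu $44,900; Haddad $170,700; Marchetti $161,700; Halvorsen $152,700; Ferraro $98,800. Sum = $628,800.
Difference $628,900 − $628,800 = +$100 applied to Halvorsen: Halvorsen becomes $152,800.

Nwosu: $44,900; Haddad: $170,700; Marchetti: $161,700; Halvorsen: $152,800; Ferraro: $98,800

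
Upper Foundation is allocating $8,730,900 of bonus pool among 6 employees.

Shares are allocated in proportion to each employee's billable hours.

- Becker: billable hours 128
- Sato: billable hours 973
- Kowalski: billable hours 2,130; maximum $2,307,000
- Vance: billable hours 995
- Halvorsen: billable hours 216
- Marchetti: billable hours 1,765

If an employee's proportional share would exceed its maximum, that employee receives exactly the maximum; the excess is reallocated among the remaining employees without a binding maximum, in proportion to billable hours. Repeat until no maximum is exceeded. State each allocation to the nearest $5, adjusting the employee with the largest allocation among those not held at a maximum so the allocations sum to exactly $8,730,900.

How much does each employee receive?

Becker: $201,680 | Sato: $1,533,100 | Kowalski: $2,307,000 | Vance: $1,567,765 | Halvorsen: $340,340 | Marchetti: $2,781,015

Sum of billable hours: 6,207.
Proportional shares (ignoring caps): Becker 180,047.56; Sato 1,368,642.77; Kowalski 2,996,103.91; Vance 1,399,588.45; Halvorsen 303,830.26; Marchetti 2,482,687.05.
Held at cap: Kowalski ($2,307,000); remaining pool $6,423,900 reallocated over remaining billable hours 4,077.
Redistributed shares: Becker 201,682.41 → $201,680; Sato 1,533,101.47 → $1,533,100; Vance 1,567,765.64 → $1,567,765; Halvorsen 340,339.07 → $340,340; Marchetti 2,781,011.41 → $2,781,010.
Rounding difference +$5 applied to Marchetti → $2,781,015.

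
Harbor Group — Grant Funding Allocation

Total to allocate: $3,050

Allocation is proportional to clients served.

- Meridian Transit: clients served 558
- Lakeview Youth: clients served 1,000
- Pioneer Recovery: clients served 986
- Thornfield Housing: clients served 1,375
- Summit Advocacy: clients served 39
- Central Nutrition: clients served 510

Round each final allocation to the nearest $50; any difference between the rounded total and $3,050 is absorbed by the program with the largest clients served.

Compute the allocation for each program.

Sum of clients served: 558 + 1,000 + 986 + 1,375 + 39 + 510 = 4,468.
Unrounded shares: Meridian Transit 380.91; Lakeview Youth 682.63; Pioneer Recovery 673.08; Thornfield Housing 938.62; Summit Advocacy 26.62; Central Nutrition 348.14.
After rounding ($50): Meridian Transit $400; Lakeview Youth $700; Pioneer Recovery $650; Thornfield Housing $950; Summit Advocacy $50; Central Nutrition $350. Sum = $3,100.
Difference $3,050 − $3,100 = −$50 applied to largest clients served (Thornfield Housing): Thornfield Housing becomes $900.

Meridian Transit: $400; Lakeview Youth: $700; Pioneer Recovery: $650; Thornfield Housing: $900; Summit Advocacy: $50; Central Nutrition: $350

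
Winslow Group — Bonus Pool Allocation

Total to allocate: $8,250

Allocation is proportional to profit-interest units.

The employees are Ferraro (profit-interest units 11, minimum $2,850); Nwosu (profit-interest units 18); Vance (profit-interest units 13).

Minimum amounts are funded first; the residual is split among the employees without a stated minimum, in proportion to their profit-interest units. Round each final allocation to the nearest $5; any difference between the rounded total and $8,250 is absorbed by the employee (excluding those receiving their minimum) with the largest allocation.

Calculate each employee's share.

Ferraro: $2,850; Nwosu: $3,135; Vance: $2,265

Guaranteed amounts: Ferraro $2,850. Balance $5,400.
Balance split over remaining profit-interest units 31: Nwosu 3,135.48 → $3,135; Vance 2,264.52 → $2,265.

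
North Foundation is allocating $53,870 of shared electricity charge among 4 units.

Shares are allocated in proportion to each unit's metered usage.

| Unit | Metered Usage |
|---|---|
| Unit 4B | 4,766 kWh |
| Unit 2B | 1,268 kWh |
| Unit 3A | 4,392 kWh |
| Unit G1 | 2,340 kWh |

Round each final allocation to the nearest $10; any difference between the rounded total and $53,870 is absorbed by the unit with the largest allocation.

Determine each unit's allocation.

Unit 4B: $20,120; Unit 2B: $5,350; Unit 3A: $18,530; Unit G1: $9,870

Sum of metered usage: 12,766.
Unrounded shares: Unit 4B 4,766/12,766 × $53,870 = 20,111.58; Unit 2B 1,268/12,766 × $53,870 = 5,350.71; Unit 3A 4,392/12,766 × $53,870 = 18,533.37; Unit G1 2,340/12,766 × $53,870 = 9,874.34.
At nearest $10: Unit 4B $20,110; Unit 2B $5,350; Unit 3A $18,530; Unit G1 $9,870. Sum = $53,860.
Difference $53,870 − $53,860 = +$10 applied to largest allocation (Unit 4B): Unit 4B becomes $20,120.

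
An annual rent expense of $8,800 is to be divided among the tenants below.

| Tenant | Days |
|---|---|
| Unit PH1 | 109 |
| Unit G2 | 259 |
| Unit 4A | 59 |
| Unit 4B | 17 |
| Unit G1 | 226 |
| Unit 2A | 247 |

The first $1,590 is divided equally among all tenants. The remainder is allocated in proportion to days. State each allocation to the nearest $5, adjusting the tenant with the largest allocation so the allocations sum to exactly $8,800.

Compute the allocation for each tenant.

First tranche $1,590 split equally: $265 each.
Remainder $7,210 by days (total 917): Unit PH1 857.02 → $855; Unit G2 2,036.41 → $2,035; Unit 4A 463.89 → $465; Unit 4B 133.66 → $135; Unit G1 1,776.95 → $1,775; Unit 2A 1,942.06 → $1,940.
Rounding difference +$5 on remainder applied to Unit G2.
Totals: Unit PH1 $265 + $855 = $1,120; Unit G2 $265 + $2,040 = $2,305; Unit 4A $265 + $465 = $730; Unit 4B $265 + $135 = $400; Unit G1 $265 + $1,775 = $2,040; Unit 2A $265 + $1,940 = $2,205.

Unit PH1: $1,120 · Unit G2: $2,305 · Unit 4A: $730 · Unit 4B: $400 · Unit G1: $2,040 · Unit 2A: $2,205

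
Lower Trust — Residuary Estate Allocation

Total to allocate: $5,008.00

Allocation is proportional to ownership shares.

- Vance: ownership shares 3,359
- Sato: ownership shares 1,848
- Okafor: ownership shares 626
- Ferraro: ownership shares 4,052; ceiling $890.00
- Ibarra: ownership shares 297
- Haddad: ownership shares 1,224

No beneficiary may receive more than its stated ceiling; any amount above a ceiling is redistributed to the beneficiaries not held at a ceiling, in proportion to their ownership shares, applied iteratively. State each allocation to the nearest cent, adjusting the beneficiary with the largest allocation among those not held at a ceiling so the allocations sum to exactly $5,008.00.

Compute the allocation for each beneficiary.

Vance: $1,880.93 | Sato: $1,034.82 | Okafor: $350.54 | Ferraro: $890.00 | Ibarra: $166.31 | Haddad: $685.40

Sum of ownership shares: 11,406.
Unconstrained shares: Vance 1,474.8266; Sato 811.3961; Okafor 274.8560; Ferraro 1,779.1001; Ibarra 130.4029; Haddad 537.4182.
Held at cap: Ferraro ($890.00); balance $4,118.00 reallocated over remaining ownership shares 7,354.
Remaining shares: Vance 1,880.9304 → $1,880.93; Sato 1,034.8197 → $1,034.82; Okafor 350.5396 → $350.54; Ibarra 166.3103 → $166.31; Haddad 685.4001 → $685.40.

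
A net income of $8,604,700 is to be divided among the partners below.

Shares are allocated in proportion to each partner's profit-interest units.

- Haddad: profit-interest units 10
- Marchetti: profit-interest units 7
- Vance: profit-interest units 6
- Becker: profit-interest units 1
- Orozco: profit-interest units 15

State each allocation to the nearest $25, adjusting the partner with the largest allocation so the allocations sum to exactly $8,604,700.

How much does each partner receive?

Combined profit-interest units = 39.
Raw shares: Haddad 10/39 × $8,604,700 = 2,206,333.33; Marchetti 7/39 × $8,604,700 = 1,544,433.33; Vance 6/39 × $8,604,700 = 1,323,800.00; Becker 1/39 × $8,604,700 = 220,633.33; Orozco 15/39 × $8,604,700 = 3,309,500.00.
At nearest $25: Haddad $2,206,325; Marchetti $1,544,425; Vance $1,323,800; Becker $220,625; Orozco $3,309,500. Sum = $8,604,675.
Difference $8,604,700 − $8,604,675 = +$25 applied to largest allocation (Orozco): Orozco becomes $3,309,525.

Haddad: $2,206,325; Marchetti: $1,544,425; Vance: $1,323,800; Becker: $220,625; Orozco: $3,309,525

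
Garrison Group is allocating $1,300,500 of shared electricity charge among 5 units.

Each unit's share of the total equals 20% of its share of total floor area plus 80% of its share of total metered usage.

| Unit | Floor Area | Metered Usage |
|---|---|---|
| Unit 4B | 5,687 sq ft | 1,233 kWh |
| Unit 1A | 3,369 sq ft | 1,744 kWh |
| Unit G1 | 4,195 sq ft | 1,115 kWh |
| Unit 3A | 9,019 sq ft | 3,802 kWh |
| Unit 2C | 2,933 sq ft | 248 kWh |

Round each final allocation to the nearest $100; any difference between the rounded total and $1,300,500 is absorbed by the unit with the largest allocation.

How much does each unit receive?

Unit 4B: $216,200 | Unit 1A: $257,600 | Unit G1: $185,800 | Unit 3A: $578,900 | Unit 2C: $62,000

Floor area total 25,203; metered usage total 8,142.
Composite weights (20% floor area + 80% metered usage): Unit 4B 0.1663; Unit 1A 0.1981; Unit G1 0.1428; Unit 3A 0.4451; Unit 2C 0.0476.
Proportional shares: Unit 4B 216,246.03; Unit 1A 257,620.34; Unit G1 185,770.03; Unit 3A 578,904.56; Unit 2C 61,959.05.
At nearest $100: Unit 4B $216,200; Unit 1A $257,600; Unit G1 $185,800; Unit 3A $578,900; Unit 2C $62,000. Sum = $1,300,500.
No rounding difference to absorb.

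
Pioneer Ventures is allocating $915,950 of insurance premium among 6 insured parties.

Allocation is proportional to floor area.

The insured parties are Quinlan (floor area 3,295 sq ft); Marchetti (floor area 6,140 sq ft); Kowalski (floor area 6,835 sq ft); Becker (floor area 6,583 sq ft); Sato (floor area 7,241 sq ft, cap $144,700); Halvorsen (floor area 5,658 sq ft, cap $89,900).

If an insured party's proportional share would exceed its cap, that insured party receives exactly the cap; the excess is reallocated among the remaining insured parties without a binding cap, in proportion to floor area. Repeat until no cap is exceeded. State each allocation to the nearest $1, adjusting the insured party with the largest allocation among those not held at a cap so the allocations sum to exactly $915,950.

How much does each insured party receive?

Quinlan: $98,239 · Marchetti: $183,061 · Kowalski: $203,781 · Becker: $196,269 · Sato: $144,700 · Halvorsen: $89,900

Total floor area = 35,752.
Pro-rata shares before constraints: Quinlan 84,416.40; Marchetti 157,304.01; Kowalski 175,109.60; Becker 168,653.47; Sato 185,511.13; Halvorsen 144,955.39.
Cap binds for Sato ($144,700), Halvorsen ($89,900); remaining pool $681,350 reallocated over remaining floor area 22,853.
Remaining shares: Quinlan 98,238.67 → $98,239; Marchetti 183,060.82 → $183,061; Kowalski 203,781.88 → $203,782; Becker 196,268.63 → $196,269.
Rounding difference −$1 applied to Kowalski → $203,781.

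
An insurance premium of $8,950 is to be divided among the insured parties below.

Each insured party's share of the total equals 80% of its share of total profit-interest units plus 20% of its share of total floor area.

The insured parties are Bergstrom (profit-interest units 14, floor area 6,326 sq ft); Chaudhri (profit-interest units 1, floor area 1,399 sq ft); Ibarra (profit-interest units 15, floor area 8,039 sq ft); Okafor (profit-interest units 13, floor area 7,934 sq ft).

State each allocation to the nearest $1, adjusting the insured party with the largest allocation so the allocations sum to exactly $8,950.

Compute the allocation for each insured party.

Profit-interest units total 43; floor area total 23,698.
Combined weights (80% profit-interest units + 20% floor area): Bergstrom 0.3139; Chaudhri 0.0304; Ibarra 0.3469; Okafor 0.3088.
Unrounded shares: Bergstrom 2,808.99; Chaudhri 272.18; Ibarra 3,104.89; Okafor 2,763.94.
After rounding ($1): Bergstrom $2,809; Chaudhri $272; Ibarra $3,105; Okafor $2,764. Sum = $8,950.
Rounded total matches; no reconciliation needed.

Bergstrom: $2,809 · Chaudhri: $272 · Ibarra: $3,105 · Okafor: $2,764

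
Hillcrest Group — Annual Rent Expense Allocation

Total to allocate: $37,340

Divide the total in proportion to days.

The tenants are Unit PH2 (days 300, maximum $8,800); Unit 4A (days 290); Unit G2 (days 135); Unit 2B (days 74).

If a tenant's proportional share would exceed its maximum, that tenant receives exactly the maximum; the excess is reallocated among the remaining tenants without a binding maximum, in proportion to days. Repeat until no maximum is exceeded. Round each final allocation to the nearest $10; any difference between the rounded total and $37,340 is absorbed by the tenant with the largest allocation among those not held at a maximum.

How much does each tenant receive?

Unit PH2: $8,800 · Unit 4A: $16,590 · Unit G2: $7,720 · Unit 2B: $4,230

Days total: 799.
Proportional shares (ignoring caps): Unit PH2 14,020.03; Unit 4A 13,552.69; Unit G2 6,309.01; Unit 2B 3,458.27.
Cap binds for Unit PH2 ($8,800); residual $28,540 reallocated over remaining days 499.
Remaining shares: Unit 4A 16,586.37 → $16,590; Unit G2 7,721.24 → $7,720; Unit 2B 4,232.38 → $4,230.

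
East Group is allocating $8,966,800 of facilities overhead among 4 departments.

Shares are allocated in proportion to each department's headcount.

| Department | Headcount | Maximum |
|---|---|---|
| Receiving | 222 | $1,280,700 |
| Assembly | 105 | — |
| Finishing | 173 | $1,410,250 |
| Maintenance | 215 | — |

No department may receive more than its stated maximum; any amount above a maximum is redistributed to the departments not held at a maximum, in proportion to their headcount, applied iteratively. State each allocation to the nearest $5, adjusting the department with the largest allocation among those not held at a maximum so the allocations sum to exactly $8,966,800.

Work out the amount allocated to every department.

Receiving: $1,280,700 | Assembly: $2,059,265 | Finishing: $1,410,250 | Maintenance: $4,216,585

Combined headcount = 715.
Pro-rata shares before constraints: Receiving 2,784,097.34; Assembly 1,316,802.80; Finishing 2,169,589.37; Maintenance 2,696,310.49.
Cap binds for Receiving ($1,280,700), Finishing ($1,410,250); remaining pool $6,275,850 reallocated over remaining headcount 320.
Redistributed shares: Assembly 2,059,263.28 → $2,059,265; Maintenance 4,216,586.72 → $4,216,585.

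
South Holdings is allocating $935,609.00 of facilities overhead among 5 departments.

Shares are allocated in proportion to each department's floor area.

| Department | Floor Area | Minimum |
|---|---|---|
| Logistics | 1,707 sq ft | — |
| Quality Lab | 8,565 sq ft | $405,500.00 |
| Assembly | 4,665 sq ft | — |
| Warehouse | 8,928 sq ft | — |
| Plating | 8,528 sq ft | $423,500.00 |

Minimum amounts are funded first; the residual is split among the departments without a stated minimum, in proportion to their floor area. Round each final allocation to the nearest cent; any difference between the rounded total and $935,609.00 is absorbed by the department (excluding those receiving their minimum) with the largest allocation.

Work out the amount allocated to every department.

Logistics: $11,894.22 · Quality Lab: $405,500.00 · Assembly: $32,505.29 · Warehouse: $62,209.49 · Plating: $423,500.00

Minimums first: Quality Lab $405,500.00; Plating $423,500.00. Remaining pool $106,609.00.
Remaining pool split over remaining floor area 15,300: Logistics 11,894.2198 → $11,894.22; Assembly 32,505.2931 → $32,505.29; Warehouse 62,209.4871 → $62,209.49.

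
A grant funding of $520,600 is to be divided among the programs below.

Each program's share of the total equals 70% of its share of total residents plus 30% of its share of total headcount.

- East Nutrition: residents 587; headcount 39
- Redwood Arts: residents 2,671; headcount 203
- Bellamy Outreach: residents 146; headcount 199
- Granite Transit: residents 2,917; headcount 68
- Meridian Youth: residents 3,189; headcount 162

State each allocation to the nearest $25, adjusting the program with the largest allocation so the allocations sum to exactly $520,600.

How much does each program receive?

Totals — residents 9,510, headcount 671.
Blended shares (70% residents + 30% headcount): East Nutrition 0.0606; Redwood Arts 0.2874; Bellamy Outreach 0.0997; Granite Transit 0.2451; Meridian Youth 0.3072.
Raw shares: East Nutrition 31,571.17; Redwood Arts 149,601.51; Bellamy Outreach 51,913.33; Granite Transit 127,605.94; Meridian Youth 159,908.05.
After rounding ($25): East Nutrition $31,575; Redwood Arts $149,600; Bellamy Outreach $51,925; Granite Transit $127,600; Meridian Youth $159,900. Sum = $520,600.
No rounding difference to absorb.

East Nutrition: $31,575 | Redwood Arts: $149,600 | Bellamy Outreach: $51,925 | Granite Transit: $127,600 | Meridian Youth: $159,900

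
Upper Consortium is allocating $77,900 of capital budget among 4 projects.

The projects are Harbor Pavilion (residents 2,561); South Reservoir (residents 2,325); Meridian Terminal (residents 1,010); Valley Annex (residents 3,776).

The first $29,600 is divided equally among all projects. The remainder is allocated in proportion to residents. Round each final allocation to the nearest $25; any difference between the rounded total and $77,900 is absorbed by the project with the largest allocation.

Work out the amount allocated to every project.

Equal tier: $29,600 ÷ 4 = $7,400 apiece.
Remainder $48,300 by residents (total 9,672): Harbor Pavilion 12,789.11 → $12,800; South Reservoir 11,610.58 → $11,600; Meridian Terminal 5,043.73 → $5,050; Valley Annex 18,856.58 → $18,850.
Totals: Harbor Pavilion $7,400 + $12,800 = $20,200; South Reservoir $7,400 + $11,600 = $19,000; Meridian Terminal $7,400 + $5,050 = $12,450; Valley Annex $7,400 + $18,850 = $26,250.

Harbor Pavilion: $20,200 · South Reservoir: $19,000 · Meridian Terminal: $12,450 · Valley Annex: $26,250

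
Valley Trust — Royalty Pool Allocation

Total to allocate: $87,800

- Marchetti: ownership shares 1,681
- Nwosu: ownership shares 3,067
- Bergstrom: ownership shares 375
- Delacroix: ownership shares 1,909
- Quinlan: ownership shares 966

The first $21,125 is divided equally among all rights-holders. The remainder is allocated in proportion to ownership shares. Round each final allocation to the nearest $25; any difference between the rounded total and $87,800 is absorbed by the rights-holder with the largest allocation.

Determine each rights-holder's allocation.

$21,125 shared equally gives $4,225 per rights-holder.
Remainder $66,675 by ownership shares (total 7,998): Marchetti 14,013.59 → $14,025; Nwosu 25,567.92 → $25,575; Bergstrom 3,126.17 → $3,125; Delacroix 15,914.30 → $15,925; Quinlan 8,053.02 → $8,050.
Rounding difference −$25 on remainder applied to Nwosu.
Totals: Marchetti $4,225 + $14,025 = $18,250; Nwosu $4,225 + $25,550 = $29,775; Bergstrom $4,225 + $3,125 = $7,350; Delacroix $4,225 + $15,925 = $20,150; Quinlan $4,225 + $8,050 = $12,275.

Marchetti: $18,250 · Nwosu: $29,775 · Bergstrom: $7,350 · Delacroix: $20,150 · Quinlan: $12,275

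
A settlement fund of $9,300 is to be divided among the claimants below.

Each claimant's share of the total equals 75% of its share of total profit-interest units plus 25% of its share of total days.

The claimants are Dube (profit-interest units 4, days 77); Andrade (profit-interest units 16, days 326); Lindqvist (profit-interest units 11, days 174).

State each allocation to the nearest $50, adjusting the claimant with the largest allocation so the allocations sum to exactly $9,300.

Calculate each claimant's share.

Totals — profit-interest units 31, days 577.
Blended shares (75% profit-interest units + 25% days): Dube 0.1301; Andrade 0.5283; Lindqvist 0.3415.
Pro-rata amounts: Dube 1,210.27; Andrade 4,913.60; Lindqvist 3,176.13.
Rounded to nearest $50: Dube $1,200; Andrade $4,900; Lindqvist $3,200. Sum = $9,300.
Sum already equals the total — no adjustment.

Dube: $1,200; Andrade: $4,900; Lindqvist: $3,200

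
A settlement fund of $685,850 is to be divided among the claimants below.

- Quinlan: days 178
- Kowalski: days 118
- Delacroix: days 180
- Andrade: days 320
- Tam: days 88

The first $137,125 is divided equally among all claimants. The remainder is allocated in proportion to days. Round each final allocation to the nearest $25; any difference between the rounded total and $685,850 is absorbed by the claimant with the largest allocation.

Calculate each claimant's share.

First tranche $137,125 split equally: $27,425 each.
Remainder $548,725 by days (total 884): Quinlan 110,489.88 → $110,500; Kowalski 73,246.10 → $73,250; Delacroix 111,731.33 → $111,725; Andrade 198,633.48 → $198,625; Tam 54,624.21 → $54,625.
Totals: Quinlan $27,425 + $110,500 = $137,925; Kowalski $27,425 + $73,250 = $100,675; Delacroix $27,425 + $111,725 = $139,150; Andrade $27,425 + $198,625 = $226,050; Tam $27,425 + $54,625 = $82,050.

Quinlan: $137,925 · Kowalski: $100,675 · Delacroix: $139,150 · Andrade: $226,050 · Tam: $82,050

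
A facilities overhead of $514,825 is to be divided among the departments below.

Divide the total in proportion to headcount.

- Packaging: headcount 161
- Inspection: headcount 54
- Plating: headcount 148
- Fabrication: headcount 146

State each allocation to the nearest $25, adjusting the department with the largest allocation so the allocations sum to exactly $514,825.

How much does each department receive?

Sum of headcount: 509.
Proportional shares: Packaging 161/509 × $514,825 = 162,842.49; Inspection 54/509 × $514,825 = 54,617.98; Plating 148/509 × $514,825 = 149,693.71; Fabrication 146/509 × $514,825 = 147,670.83.
Rounded to nearest $25: Packaging $162,850; Inspection $54,625; Plating $149,700; Fabrication $147,675. Sum = $514,850.
Difference $514,825 − $514,850 = −$25 applied to largest allocation (Packaging): Packaging becomes $162,825.

Packaging: $162,825; Inspection: $54,625; Plating: $149,700; Fabrication: $147,675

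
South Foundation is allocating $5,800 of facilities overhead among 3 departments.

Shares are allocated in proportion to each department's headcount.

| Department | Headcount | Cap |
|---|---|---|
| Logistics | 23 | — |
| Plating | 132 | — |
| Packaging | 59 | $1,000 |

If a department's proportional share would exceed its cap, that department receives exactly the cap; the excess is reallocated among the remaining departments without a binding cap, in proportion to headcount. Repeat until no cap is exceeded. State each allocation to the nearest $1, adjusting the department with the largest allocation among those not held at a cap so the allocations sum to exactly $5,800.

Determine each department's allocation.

Logistics: $712 | Plating: $4,088 | Packaging: $1,000

Total headcount = 214.
Pro-rata shares before constraints: Logistics 623.36; Plating 3,577.57; Packaging 1,599.07.
Cap binds for Packaging ($1,000); residual $4,800 reallocated over remaining headcount 155.
Redistributed shares: Logistics 712.26 → $712; Plating 4,087.74 → $4,088.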